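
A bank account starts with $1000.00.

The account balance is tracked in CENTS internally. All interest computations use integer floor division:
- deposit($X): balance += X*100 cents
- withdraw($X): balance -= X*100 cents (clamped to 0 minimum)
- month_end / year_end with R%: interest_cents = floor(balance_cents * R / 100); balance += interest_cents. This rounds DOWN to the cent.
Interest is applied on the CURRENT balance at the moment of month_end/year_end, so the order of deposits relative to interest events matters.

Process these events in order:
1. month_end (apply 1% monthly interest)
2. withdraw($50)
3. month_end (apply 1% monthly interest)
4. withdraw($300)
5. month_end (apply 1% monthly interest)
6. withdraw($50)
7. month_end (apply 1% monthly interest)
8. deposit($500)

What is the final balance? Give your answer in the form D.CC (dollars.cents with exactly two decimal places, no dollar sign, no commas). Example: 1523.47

After 1 (month_end (apply 1% monthly interest)): balance=$1010.00 total_interest=$10.00
After 2 (withdraw($50)): balance=$960.00 total_interest=$10.00
After 3 (month_end (apply 1% monthly interest)): balance=$969.60 total_interest=$19.60
After 4 (withdraw($300)): balance=$669.60 total_interest=$19.60
After 5 (month_end (apply 1% monthly interest)): balance=$676.29 total_interest=$26.29
After 6 (withdraw($50)): balance=$626.29 total_interest=$26.29
After 7 (month_end (apply 1% monthly interest)): balance=$632.55 total_interest=$32.55
After 8 (deposit($500)): balance=$1132.55 total_interest=$32.55

Answer: 1132.55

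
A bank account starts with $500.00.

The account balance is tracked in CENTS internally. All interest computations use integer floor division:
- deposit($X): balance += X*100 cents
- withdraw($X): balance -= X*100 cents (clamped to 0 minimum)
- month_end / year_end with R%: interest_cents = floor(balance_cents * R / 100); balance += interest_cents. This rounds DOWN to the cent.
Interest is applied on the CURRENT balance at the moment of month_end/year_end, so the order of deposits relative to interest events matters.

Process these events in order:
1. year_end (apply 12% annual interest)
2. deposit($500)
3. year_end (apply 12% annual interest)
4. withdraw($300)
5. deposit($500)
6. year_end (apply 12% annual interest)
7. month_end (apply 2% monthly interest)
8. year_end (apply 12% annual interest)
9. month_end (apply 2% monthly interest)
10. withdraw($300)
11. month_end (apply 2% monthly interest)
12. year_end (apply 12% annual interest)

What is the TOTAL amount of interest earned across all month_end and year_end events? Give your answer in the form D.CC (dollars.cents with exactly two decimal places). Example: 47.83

Answer: 825.44

Derivation:
After 1 (year_end (apply 12% annual interest)): balance=$560.00 total_interest=$60.00
After 2 (deposit($500)): balance=$1060.00 total_interest=$60.00
After 3 (year_end (apply 12% annual interest)): balance=$1187.20 total_interest=$187.20
After 4 (withdraw($300)): balance=$887.20 total_interest=$187.20
After 5 (deposit($500)): balance=$1387.20 total_interest=$187.20
After 6 (year_end (apply 12% annual interest)): balance=$1553.66 total_interest=$353.66
After 7 (month_end (apply 2% monthly interest)): balance=$1584.73 total_interest=$384.73
After 8 (year_end (apply 12% annual interest)): balance=$1774.89 total_interest=$574.89
After 9 (month_end (apply 2% monthly interest)): balance=$1810.38 total_interest=$610.38
After 10 (withdraw($300)): balance=$1510.38 total_interest=$610.38
After 11 (month_end (apply 2% monthly interest)): balance=$1540.58 total_interest=$640.58
After 12 (year_end (apply 12% annual interest)): balance=$1725.44 total_interest=$825.44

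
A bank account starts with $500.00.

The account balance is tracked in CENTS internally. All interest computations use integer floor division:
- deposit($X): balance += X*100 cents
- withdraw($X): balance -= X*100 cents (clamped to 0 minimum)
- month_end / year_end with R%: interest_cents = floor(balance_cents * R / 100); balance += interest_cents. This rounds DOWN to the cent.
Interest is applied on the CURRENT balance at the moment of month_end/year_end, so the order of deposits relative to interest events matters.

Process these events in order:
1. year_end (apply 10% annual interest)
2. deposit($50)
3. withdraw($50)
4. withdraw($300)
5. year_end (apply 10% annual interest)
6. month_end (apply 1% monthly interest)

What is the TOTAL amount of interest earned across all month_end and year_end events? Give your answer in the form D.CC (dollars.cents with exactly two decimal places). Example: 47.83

Answer: 77.75

Derivation:
After 1 (year_end (apply 10% annual interest)): balance=$550.00 total_interest=$50.00
After 2 (deposit($50)): balance=$600.00 total_interest=$50.00
After 3 (withdraw($50)): balance=$550.00 total_interest=$50.00
After 4 (withdraw($300)): balance=$250.00 total_interest=$50.00
After 5 (year_end (apply 10% annual interest)): balance=$275.00 total_interest=$75.00
After 6 (month_end (apply 1% monthly interest)): balance=$277.75 total_interest=$77.75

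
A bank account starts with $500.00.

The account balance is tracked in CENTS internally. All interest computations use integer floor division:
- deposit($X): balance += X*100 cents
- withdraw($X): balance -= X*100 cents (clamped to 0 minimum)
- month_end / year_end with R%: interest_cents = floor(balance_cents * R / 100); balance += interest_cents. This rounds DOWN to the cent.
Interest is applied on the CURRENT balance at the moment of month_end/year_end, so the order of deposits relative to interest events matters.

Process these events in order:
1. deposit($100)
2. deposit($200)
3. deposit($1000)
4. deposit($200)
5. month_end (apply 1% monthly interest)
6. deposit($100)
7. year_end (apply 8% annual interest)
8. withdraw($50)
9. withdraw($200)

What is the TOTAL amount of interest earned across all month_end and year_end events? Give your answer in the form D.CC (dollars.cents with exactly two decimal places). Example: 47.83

After 1 (deposit($100)): balance=$600.00 total_interest=$0.00
After 2 (deposit($200)): balance=$800.00 total_interest=$0.00
After 3 (deposit($1000)): balance=$1800.00 total_interest=$0.00
After 4 (deposit($200)): balance=$2000.00 total_interest=$0.00
After 5 (month_end (apply 1% monthly interest)): balance=$2020.00 total_interest=$20.00
After 6 (deposit($100)): balance=$2120.00 total_interest=$20.00
After 7 (year_end (apply 8% annual interest)): balance=$2289.60 total_interest=$189.60
After 8 (withdraw($50)): balance=$2239.60 total_interest=$189.60
After 9 (withdraw($200)): balance=$2039.60 total_interest=$189.60

Answer: 189.60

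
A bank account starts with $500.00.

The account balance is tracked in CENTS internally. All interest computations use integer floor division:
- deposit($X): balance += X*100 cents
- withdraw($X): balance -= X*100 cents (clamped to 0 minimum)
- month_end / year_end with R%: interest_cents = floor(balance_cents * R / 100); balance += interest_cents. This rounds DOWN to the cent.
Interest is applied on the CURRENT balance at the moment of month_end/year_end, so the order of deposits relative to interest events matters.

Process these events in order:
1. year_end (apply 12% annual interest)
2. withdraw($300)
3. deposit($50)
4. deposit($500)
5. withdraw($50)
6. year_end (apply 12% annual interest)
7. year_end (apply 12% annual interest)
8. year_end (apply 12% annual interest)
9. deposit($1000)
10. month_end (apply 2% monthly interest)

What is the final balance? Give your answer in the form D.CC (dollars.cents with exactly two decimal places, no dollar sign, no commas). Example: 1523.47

Answer: 2109.09

Derivation:
After 1 (year_end (apply 12% annual interest)): balance=$560.00 total_interest=$60.00
After 2 (withdraw($300)): balance=$260.00 total_interest=$60.00
After 3 (deposit($50)): balance=$310.00 total_interest=$60.00
After 4 (deposit($500)): balance=$810.00 total_interest=$60.00
After 5 (withdraw($50)): balance=$760.00 total_interest=$60.00
After 6 (year_end (apply 12% annual interest)): balance=$851.20 total_interest=$151.20
After 7 (year_end (apply 12% annual interest)): balance=$953.34 total_interest=$253.34
After 8 (year_end (apply 12% annual interest)): balance=$1067.74 total_interest=$367.74
After 9 (deposit($1000)): balance=$2067.74 total_interest=$367.74
After 10 (month_end (apply 2% monthly interest)): balance=$2109.09 total_interest=$409.09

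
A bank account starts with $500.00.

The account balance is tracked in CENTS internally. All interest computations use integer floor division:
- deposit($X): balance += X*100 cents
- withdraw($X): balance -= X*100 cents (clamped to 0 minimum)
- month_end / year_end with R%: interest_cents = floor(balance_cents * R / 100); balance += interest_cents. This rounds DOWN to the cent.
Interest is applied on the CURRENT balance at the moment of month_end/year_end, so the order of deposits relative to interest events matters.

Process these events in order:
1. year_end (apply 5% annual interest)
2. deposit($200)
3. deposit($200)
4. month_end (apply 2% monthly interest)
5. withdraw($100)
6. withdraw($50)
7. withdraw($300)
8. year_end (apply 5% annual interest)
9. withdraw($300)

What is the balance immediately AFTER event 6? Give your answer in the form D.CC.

Answer: 793.50

Derivation:
After 1 (year_end (apply 5% annual interest)): balance=$525.00 total_interest=$25.00
After 2 (deposit($200)): balance=$725.00 total_interest=$25.00
After 3 (deposit($200)): balance=$925.00 total_interest=$25.00
After 4 (month_end (apply 2% monthly interest)): balance=$943.50 total_interest=$43.50
After 5 (withdraw($100)): balance=$843.50 total_interest=$43.50
After 6 (withdraw($50)): balance=$793.50 total_interest=$43.50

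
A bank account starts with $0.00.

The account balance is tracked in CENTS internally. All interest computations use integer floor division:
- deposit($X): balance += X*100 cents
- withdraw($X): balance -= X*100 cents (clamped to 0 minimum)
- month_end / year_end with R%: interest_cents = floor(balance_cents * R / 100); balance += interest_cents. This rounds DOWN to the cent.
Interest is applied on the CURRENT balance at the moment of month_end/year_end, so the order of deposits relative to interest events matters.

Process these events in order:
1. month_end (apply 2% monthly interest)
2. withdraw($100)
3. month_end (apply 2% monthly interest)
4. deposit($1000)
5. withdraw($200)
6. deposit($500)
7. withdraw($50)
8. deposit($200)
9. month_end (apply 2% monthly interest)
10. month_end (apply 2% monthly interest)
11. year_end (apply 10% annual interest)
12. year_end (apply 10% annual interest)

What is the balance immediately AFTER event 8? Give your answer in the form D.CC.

Answer: 1450.00

Derivation:
After 1 (month_end (apply 2% monthly interest)): balance=$0.00 total_interest=$0.00
After 2 (withdraw($100)): balance=$0.00 total_interest=$0.00
After 3 (month_end (apply 2% monthly interest)): balance=$0.00 total_interest=$0.00
After 4 (deposit($1000)): balance=$1000.00 total_interest=$0.00
After 5 (withdraw($200)): balance=$800.00 total_interest=$0.00
After 6 (deposit($500)): balance=$1300.00 total_interest=$0.00
After 7 (withdraw($50)): balance=$1250.00 total_interest=$0.00
After 8 (deposit($200)): balance=$1450.00 total_interest=$0.00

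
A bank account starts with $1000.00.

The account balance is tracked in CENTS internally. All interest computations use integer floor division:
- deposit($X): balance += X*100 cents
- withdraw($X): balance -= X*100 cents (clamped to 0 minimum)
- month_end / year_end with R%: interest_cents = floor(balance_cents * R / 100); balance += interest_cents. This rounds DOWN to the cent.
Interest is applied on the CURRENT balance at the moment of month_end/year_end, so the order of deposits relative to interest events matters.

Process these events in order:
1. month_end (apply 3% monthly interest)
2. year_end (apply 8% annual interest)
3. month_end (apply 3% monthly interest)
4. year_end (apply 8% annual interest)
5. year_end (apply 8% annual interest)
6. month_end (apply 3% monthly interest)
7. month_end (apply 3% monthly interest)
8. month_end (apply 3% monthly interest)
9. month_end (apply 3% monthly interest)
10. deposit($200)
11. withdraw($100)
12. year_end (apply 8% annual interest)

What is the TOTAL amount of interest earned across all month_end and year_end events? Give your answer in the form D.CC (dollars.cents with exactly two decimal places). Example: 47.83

Answer: 632.46

Derivation:
After 1 (month_end (apply 3% monthly interest)): balance=$1030.00 total_interest=$30.00
After 2 (year_end (apply 8% annual interest)): balance=$1112.40 total_interest=$112.40
After 3 (month_end (apply 3% monthly interest)): balance=$1145.77 total_interest=$145.77
After 4 (year_end (apply 8% annual interest)): balance=$1237.43 total_interest=$237.43
After 5 (year_end (apply 8% annual interest)): balance=$1336.42 total_interest=$336.42
After 6 (month_end (apply 3% monthly interest)): balance=$1376.51 total_interest=$376.51
After 7 (month_end (apply 3% monthly interest)): balance=$1417.80 total_interest=$417.80
After 8 (month_end (apply 3% monthly interest)): balance=$1460.33 total_interest=$460.33
After 9 (month_end (apply 3% monthly interest)): balance=$1504.13 total_interest=$504.13
After 10 (deposit($200)): balance=$1704.13 total_interest=$504.13
After 11 (withdraw($100)): balance=$1604.13 total_interest=$504.13
After 12 (year_end (apply 8% annual interest)): balance=$1732.46 total_interest=$632.46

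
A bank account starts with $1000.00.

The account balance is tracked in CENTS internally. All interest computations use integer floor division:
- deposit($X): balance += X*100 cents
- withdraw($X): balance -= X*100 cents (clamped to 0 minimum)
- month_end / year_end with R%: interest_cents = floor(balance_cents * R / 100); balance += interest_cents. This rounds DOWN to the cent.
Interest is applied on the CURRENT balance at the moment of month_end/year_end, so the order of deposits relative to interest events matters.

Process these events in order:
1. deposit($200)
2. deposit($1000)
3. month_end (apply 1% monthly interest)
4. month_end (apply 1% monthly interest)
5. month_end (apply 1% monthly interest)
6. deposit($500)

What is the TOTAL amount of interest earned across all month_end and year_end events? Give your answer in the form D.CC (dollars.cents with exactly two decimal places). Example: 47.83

Answer: 66.66

Derivation:
After 1 (deposit($200)): balance=$1200.00 total_interest=$0.00
After 2 (deposit($1000)): balance=$2200.00 total_interest=$0.00
After 3 (month_end (apply 1% monthly interest)): balance=$2222.00 total_interest=$22.00
After 4 (month_end (apply 1% monthly interest)): balance=$2244.22 total_interest=$44.22
After 5 (month_end (apply 1% monthly interest)): balance=$2266.66 total_interest=$66.66
After 6 (deposit($500)): balance=$2766.66 total_interest=$66.66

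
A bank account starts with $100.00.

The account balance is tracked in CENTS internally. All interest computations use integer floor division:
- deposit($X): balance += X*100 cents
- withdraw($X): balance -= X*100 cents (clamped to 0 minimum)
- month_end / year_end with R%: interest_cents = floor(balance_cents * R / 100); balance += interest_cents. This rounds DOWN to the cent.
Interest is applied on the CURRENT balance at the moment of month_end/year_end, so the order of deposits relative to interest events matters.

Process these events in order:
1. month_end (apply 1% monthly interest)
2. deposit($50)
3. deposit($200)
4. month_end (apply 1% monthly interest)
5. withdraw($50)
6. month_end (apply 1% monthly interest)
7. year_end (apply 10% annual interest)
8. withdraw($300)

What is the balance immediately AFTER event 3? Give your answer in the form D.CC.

Answer: 351.00

Derivation:
After 1 (month_end (apply 1% monthly interest)): balance=$101.00 total_interest=$1.00
After 2 (deposit($50)): balance=$151.00 total_interest=$1.00
After 3 (deposit($200)): balance=$351.00 total_interest=$1.00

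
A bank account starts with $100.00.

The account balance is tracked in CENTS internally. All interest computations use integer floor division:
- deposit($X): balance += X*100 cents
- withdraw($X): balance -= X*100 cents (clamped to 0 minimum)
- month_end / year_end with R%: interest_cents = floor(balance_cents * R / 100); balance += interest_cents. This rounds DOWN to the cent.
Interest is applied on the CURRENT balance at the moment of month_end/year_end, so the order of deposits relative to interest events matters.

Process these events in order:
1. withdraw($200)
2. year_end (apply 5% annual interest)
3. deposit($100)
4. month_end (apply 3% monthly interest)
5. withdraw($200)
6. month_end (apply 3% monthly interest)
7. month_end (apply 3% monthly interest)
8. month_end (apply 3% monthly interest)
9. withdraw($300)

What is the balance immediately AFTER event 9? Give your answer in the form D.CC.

After 1 (withdraw($200)): balance=$0.00 total_interest=$0.00
After 2 (year_end (apply 5% annual interest)): balance=$0.00 total_interest=$0.00
After 3 (deposit($100)): balance=$100.00 total_interest=$0.00
After 4 (month_end (apply 3% monthly interest)): balance=$103.00 total_interest=$3.00
After 5 (withdraw($200)): balance=$0.00 total_interest=$3.00
After 6 (month_end (apply 3% monthly interest)): balance=$0.00 total_interest=$3.00
After 7 (month_end (apply 3% monthly interest)): balance=$0.00 total_interest=$3.00
After 8 (month_end (apply 3% monthly interest)): balance=$0.00 total_interest=$3.00
After 9 (withdraw($300)): balance=$0.00 total_interest=$3.00

Answer: 0.00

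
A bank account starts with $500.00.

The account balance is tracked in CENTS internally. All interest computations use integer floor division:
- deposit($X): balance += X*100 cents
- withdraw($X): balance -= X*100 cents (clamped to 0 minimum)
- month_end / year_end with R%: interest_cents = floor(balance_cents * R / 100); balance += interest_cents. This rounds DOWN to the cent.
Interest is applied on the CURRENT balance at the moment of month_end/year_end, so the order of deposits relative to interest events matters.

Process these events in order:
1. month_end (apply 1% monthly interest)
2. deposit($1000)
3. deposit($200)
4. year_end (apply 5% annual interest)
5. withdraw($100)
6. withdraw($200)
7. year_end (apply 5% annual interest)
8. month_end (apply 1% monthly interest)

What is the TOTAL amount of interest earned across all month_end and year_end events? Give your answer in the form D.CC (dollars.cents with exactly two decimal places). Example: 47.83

Answer: 180.40

Derivation:
After 1 (month_end (apply 1% monthly interest)): balance=$505.00 total_interest=$5.00
After 2 (deposit($1000)): balance=$1505.00 total_interest=$5.00
After 3 (deposit($200)): balance=$1705.00 total_interest=$5.00
After 4 (year_end (apply 5% annual interest)): balance=$1790.25 total_interest=$90.25
After 5 (withdraw($100)): balance=$1690.25 total_interest=$90.25
After 6 (withdraw($200)): balance=$1490.25 total_interest=$90.25
After 7 (year_end (apply 5% annual interest)): balance=$1564.76 total_interest=$164.76
After 8 (month_end (apply 1% monthly interest)): balance=$1580.40 total_interest=$180.40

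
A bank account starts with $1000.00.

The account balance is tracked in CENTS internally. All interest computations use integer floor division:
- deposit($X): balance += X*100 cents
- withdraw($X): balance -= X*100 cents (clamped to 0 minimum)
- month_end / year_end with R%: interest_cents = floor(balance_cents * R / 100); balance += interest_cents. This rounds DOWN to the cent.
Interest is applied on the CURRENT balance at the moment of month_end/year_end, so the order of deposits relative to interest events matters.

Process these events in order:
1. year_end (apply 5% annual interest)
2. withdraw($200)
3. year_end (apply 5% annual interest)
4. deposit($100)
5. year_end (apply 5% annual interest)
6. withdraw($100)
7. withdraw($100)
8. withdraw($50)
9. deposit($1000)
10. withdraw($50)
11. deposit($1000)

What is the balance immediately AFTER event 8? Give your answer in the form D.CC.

After 1 (year_end (apply 5% annual interest)): balance=$1050.00 total_interest=$50.00
After 2 (withdraw($200)): balance=$850.00 total_interest=$50.00
After 3 (year_end (apply 5% annual interest)): balance=$892.50 total_interest=$92.50
After 4 (deposit($100)): balance=$992.50 total_interest=$92.50
After 5 (year_end (apply 5% annual interest)): balance=$1042.12 total_interest=$142.12
After 6 (withdraw($100)): balance=$942.12 total_interest=$142.12
After 7 (withdraw($100)): balance=$842.12 total_interest=$142.12
After 8 (withdraw($50)): balance=$792.12 total_interest=$142.12

Answer: 792.12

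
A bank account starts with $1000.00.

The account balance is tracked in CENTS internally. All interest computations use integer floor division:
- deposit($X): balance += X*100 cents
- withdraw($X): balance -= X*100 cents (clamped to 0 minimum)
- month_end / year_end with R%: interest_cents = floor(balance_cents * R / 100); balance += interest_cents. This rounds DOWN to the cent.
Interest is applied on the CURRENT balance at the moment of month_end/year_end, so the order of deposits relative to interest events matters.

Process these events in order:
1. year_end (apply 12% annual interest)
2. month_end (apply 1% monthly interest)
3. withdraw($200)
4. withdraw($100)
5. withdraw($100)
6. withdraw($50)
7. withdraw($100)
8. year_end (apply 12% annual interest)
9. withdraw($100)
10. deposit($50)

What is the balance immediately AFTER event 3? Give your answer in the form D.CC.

After 1 (year_end (apply 12% annual interest)): balance=$1120.00 total_interest=$120.00
After 2 (month_end (apply 1% monthly interest)): balance=$1131.20 total_interest=$131.20
After 3 (withdraw($200)): balance=$931.20 total_interest=$131.20

Answer: 931.20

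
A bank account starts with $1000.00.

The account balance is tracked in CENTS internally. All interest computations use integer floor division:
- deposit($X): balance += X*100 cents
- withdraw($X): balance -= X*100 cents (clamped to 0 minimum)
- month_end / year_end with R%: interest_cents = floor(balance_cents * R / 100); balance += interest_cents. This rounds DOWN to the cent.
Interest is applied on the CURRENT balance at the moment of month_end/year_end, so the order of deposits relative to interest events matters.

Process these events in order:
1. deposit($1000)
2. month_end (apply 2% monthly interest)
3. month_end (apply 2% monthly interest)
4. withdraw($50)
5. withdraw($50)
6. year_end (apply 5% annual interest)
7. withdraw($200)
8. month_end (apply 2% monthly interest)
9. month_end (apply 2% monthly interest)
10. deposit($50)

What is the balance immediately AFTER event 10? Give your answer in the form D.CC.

After 1 (deposit($1000)): balance=$2000.00 total_interest=$0.00
After 2 (month_end (apply 2% monthly interest)): balance=$2040.00 total_interest=$40.00
After 3 (month_end (apply 2% monthly interest)): balance=$2080.80 total_interest=$80.80
After 4 (withdraw($50)): balance=$2030.80 total_interest=$80.80
After 5 (withdraw($50)): balance=$1980.80 total_interest=$80.80
After 6 (year_end (apply 5% annual interest)): balance=$2079.84 total_interest=$179.84
After 7 (withdraw($200)): balance=$1879.84 total_interest=$179.84
After 8 (month_end (apply 2% monthly interest)): balance=$1917.43 total_interest=$217.43
After 9 (month_end (apply 2% monthly interest)): balance=$1955.77 total_interest=$255.77
After 10 (deposit($50)): balance=$2005.77 total_interest=$255.77

Answer: 2005.77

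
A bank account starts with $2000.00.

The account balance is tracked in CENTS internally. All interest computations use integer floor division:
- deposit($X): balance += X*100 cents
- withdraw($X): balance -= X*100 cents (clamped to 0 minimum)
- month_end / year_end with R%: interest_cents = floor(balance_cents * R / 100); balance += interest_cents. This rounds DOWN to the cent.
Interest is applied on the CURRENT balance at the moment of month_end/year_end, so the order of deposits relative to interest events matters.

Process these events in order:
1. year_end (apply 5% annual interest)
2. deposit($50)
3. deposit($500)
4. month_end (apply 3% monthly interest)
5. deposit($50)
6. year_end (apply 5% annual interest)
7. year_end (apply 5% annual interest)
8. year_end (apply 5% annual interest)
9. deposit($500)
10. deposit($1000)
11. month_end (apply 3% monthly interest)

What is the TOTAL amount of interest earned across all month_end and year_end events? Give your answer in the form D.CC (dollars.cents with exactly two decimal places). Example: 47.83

After 1 (year_end (apply 5% annual interest)): balance=$2100.00 total_interest=$100.00
After 2 (deposit($50)): balance=$2150.00 total_interest=$100.00
After 3 (deposit($500)): balance=$2650.00 total_interest=$100.00
After 4 (month_end (apply 3% monthly interest)): balance=$2729.50 total_interest=$179.50
After 5 (deposit($50)): balance=$2779.50 total_interest=$179.50
After 6 (year_end (apply 5% annual interest)): balance=$2918.47 total_interest=$318.47
After 7 (year_end (apply 5% annual interest)): balance=$3064.39 total_interest=$464.39
After 8 (year_end (apply 5% annual interest)): balance=$3217.60 total_interest=$617.60
After 9 (deposit($500)): balance=$3717.60 total_interest=$617.60
After 10 (deposit($1000)): balance=$4717.60 total_interest=$617.60
After 11 (month_end (apply 3% monthly interest)): balance=$4859.12 total_interest=$759.12

Answer: 759.12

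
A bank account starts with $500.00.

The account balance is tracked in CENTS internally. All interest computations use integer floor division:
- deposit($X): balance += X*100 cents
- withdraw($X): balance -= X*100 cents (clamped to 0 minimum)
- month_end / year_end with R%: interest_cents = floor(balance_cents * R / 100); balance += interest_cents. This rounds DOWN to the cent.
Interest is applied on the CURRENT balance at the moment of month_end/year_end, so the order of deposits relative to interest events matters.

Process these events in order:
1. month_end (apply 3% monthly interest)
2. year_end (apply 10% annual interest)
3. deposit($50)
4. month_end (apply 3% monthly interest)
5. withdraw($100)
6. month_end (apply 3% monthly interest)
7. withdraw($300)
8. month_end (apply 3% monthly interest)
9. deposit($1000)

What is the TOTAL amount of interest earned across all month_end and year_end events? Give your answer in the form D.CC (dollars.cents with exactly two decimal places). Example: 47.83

After 1 (month_end (apply 3% monthly interest)): balance=$515.00 total_interest=$15.00
After 2 (year_end (apply 10% annual interest)): balance=$566.50 total_interest=$66.50
After 3 (deposit($50)): balance=$616.50 total_interest=$66.50
After 4 (month_end (apply 3% monthly interest)): balance=$634.99 total_interest=$84.99
After 5 (withdraw($100)): balance=$534.99 total_interest=$84.99
After 6 (month_end (apply 3% monthly interest)): balance=$551.03 total_interest=$101.03
After 7 (withdraw($300)): balance=$251.03 total_interest=$101.03
After 8 (month_end (apply 3% monthly interest)): balance=$258.56 total_interest=$108.56
After 9 (deposit($1000)): balance=$1258.56 total_interest=$108.56

Answer: 108.56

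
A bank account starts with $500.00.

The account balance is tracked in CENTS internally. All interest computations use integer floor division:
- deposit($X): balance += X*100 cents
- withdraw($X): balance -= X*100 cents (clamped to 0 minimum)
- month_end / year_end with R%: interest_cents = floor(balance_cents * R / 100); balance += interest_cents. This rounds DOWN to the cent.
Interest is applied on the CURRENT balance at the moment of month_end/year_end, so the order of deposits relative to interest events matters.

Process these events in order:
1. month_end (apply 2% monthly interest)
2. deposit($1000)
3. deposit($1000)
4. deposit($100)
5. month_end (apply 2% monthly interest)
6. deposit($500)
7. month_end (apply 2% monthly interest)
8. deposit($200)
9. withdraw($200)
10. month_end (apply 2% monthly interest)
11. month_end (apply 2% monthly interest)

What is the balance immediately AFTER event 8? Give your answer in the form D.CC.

After 1 (month_end (apply 2% monthly interest)): balance=$510.00 total_interest=$10.00
After 2 (deposit($1000)): balance=$1510.00 total_interest=$10.00
After 3 (deposit($1000)): balance=$2510.00 total_interest=$10.00
After 4 (deposit($100)): balance=$2610.00 total_interest=$10.00
After 5 (month_end (apply 2% monthly interest)): balance=$2662.20 total_interest=$62.20
After 6 (deposit($500)): balance=$3162.20 total_interest=$62.20
After 7 (month_end (apply 2% monthly interest)): balance=$3225.44 total_interest=$125.44
After 8 (deposit($200)): balance=$3425.44 total_interest=$125.44

Answer: 3425.44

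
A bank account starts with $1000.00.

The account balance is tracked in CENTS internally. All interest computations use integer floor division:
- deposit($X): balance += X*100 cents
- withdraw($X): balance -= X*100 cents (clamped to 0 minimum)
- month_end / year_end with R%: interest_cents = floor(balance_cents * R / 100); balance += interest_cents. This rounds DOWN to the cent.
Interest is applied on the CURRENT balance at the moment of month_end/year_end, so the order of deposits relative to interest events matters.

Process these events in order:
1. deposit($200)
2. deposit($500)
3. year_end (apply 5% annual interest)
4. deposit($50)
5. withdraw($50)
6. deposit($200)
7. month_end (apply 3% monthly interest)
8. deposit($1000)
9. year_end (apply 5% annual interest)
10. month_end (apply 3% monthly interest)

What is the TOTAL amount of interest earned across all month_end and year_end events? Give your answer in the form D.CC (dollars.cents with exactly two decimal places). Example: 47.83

Answer: 392.67

Derivation:
After 1 (deposit($200)): balance=$1200.00 total_interest=$0.00
After 2 (deposit($500)): balance=$1700.00 total_interest=$0.00
After 3 (year_end (apply 5% annual interest)): balance=$1785.00 total_interest=$85.00
After 4 (deposit($50)): balance=$1835.00 total_interest=$85.00
After 5 (withdraw($50)): balance=$1785.00 total_interest=$85.00
After 6 (deposit($200)): balance=$1985.00 total_interest=$85.00
After 7 (month_end (apply 3% monthly interest)): balance=$2044.55 total_interest=$144.55
After 8 (deposit($1000)): balance=$3044.55 total_interest=$144.55
After 9 (year_end (apply 5% annual interest)): balance=$3196.77 total_interest=$296.77
After 10 (month_end (apply 3% monthly interest)): balance=$3292.67 total_interest=$392.67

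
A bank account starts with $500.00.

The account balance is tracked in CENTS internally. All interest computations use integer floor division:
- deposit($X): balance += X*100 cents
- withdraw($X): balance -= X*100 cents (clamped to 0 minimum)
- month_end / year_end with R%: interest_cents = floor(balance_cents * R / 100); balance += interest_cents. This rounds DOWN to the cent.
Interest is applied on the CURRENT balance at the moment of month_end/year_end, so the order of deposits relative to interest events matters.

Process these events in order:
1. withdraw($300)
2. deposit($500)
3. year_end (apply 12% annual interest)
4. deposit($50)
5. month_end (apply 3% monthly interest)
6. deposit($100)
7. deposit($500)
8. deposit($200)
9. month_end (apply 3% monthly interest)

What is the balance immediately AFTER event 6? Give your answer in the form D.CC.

Answer: 959.02

Derivation:
After 1 (withdraw($300)): balance=$200.00 total_interest=$0.00
After 2 (deposit($500)): balance=$700.00 total_interest=$0.00
After 3 (year_end (apply 12% annual interest)): balance=$784.00 total_interest=$84.00
After 4 (deposit($50)): balance=$834.00 total_interest=$84.00
After 5 (month_end (apply 3% monthly interest)): balance=$859.02 total_interest=$109.02
After 6 (deposit($100)): balance=$959.02 total_interest=$109.02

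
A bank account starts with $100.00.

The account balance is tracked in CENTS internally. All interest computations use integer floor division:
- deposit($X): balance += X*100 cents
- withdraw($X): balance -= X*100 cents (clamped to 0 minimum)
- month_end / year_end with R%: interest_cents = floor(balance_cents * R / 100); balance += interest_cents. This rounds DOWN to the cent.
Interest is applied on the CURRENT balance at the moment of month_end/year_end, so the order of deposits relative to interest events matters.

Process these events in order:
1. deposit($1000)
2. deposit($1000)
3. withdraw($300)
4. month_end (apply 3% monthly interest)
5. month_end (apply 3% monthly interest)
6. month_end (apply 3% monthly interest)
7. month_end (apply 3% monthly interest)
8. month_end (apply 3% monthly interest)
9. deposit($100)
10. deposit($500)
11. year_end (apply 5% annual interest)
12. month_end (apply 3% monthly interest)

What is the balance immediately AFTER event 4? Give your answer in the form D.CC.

Answer: 1854.00

Derivation:
After 1 (deposit($1000)): balance=$1100.00 total_interest=$0.00
After 2 (deposit($1000)): balance=$2100.00 total_interest=$0.00
After 3 (withdraw($300)): balance=$1800.00 total_interest=$0.00
After 4 (month_end (apply 3% monthly interest)): balance=$1854.00 total_interest=$54.00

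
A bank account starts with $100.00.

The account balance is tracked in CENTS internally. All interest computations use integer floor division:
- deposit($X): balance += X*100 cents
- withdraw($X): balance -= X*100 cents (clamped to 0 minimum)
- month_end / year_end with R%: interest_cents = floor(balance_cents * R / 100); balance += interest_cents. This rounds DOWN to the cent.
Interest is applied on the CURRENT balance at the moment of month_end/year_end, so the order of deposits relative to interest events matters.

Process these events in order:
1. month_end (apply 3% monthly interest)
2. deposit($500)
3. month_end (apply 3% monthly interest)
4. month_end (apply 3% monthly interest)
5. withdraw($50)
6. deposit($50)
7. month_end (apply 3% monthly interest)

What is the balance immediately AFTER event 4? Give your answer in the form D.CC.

Answer: 639.72

Derivation:
After 1 (month_end (apply 3% monthly interest)): balance=$103.00 total_interest=$3.00
After 2 (deposit($500)): balance=$603.00 total_interest=$3.00
After 3 (month_end (apply 3% monthly interest)): balance=$621.09 total_interest=$21.09
After 4 (month_end (apply 3% monthly interest)): balance=$639.72 total_interest=$39.72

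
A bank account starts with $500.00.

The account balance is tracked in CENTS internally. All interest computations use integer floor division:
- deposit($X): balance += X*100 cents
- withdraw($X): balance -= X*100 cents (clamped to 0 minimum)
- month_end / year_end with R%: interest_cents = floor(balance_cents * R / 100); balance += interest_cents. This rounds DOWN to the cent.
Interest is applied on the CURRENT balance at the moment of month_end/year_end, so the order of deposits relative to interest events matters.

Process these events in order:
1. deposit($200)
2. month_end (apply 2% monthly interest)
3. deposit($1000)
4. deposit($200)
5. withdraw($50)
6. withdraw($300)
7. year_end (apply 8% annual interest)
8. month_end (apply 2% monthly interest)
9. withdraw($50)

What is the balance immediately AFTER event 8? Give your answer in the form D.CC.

After 1 (deposit($200)): balance=$700.00 total_interest=$0.00
After 2 (month_end (apply 2% monthly interest)): balance=$714.00 total_interest=$14.00
After 3 (deposit($1000)): balance=$1714.00 total_interest=$14.00
After 4 (deposit($200)): balance=$1914.00 total_interest=$14.00
After 5 (withdraw($50)): balance=$1864.00 total_interest=$14.00
After 6 (withdraw($300)): balance=$1564.00 total_interest=$14.00
After 7 (year_end (apply 8% annual interest)): balance=$1689.12 total_interest=$139.12
After 8 (month_end (apply 2% monthly interest)): balance=$1722.90 total_interest=$172.90

Answer: 1722.90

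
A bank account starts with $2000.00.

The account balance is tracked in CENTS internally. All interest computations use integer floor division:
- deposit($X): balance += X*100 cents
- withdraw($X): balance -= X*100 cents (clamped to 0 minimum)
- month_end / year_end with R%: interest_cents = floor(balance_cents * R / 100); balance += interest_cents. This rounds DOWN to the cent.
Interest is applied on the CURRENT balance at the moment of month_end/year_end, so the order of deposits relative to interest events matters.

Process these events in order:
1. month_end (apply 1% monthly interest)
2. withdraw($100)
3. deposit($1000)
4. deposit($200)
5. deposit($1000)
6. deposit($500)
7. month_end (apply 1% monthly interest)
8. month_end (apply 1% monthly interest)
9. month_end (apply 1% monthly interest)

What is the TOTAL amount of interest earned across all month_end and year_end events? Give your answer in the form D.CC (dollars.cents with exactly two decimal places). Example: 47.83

After 1 (month_end (apply 1% monthly interest)): balance=$2020.00 total_interest=$20.00
After 2 (withdraw($100)): balance=$1920.00 total_interest=$20.00
After 3 (deposit($1000)): balance=$2920.00 total_interest=$20.00
After 4 (deposit($200)): balance=$3120.00 total_interest=$20.00
After 5 (deposit($1000)): balance=$4120.00 total_interest=$20.00
After 6 (deposit($500)): balance=$4620.00 total_interest=$20.00
After 7 (month_end (apply 1% monthly interest)): balance=$4666.20 total_interest=$66.20
After 8 (month_end (apply 1% monthly interest)): balance=$4712.86 total_interest=$112.86
After 9 (month_end (apply 1% monthly interest)): balance=$4759.98 total_interest=$159.98

Answer: 159.98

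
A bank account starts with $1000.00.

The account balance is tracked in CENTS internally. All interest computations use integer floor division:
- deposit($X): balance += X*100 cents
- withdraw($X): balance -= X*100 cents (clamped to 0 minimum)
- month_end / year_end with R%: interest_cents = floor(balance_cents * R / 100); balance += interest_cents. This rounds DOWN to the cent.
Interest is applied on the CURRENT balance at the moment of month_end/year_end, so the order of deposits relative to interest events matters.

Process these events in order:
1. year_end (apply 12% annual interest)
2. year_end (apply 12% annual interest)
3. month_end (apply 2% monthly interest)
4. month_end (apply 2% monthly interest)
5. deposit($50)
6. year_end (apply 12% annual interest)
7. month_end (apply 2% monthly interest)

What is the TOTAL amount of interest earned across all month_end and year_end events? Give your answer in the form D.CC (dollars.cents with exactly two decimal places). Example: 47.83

Answer: 498.01

Derivation:
After 1 (year_end (apply 12% annual interest)): balance=$1120.00 total_interest=$120.00
After 2 (year_end (apply 12% annual interest)): balance=$1254.40 total_interest=$254.40
After 3 (month_end (apply 2% monthly interest)): balance=$1279.48 total_interest=$279.48
After 4 (month_end (apply 2% monthly interest)): balance=$1305.06 total_interest=$305.06
After 5 (deposit($50)): balance=$1355.06 total_interest=$305.06
After 6 (year_end (apply 12% annual interest)): balance=$1517.66 total_interest=$467.66
After 7 (month_end (apply 2% monthly interest)): balance=$1548.01 total_interest=$498.01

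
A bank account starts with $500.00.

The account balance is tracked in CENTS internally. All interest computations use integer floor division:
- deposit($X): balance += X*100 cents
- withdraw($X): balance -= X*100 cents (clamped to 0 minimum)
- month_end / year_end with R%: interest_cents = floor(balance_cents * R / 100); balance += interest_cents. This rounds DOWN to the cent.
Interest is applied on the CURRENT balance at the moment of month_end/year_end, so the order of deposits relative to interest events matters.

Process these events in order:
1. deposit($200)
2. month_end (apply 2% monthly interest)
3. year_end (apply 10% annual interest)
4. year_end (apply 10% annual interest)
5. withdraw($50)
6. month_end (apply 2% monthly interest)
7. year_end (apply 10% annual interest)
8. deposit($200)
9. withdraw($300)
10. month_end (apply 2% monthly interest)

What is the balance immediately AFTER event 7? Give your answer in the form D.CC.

Answer: 913.23

Derivation:
After 1 (deposit($200)): balance=$700.00 total_interest=$0.00
After 2 (month_end (apply 2% monthly interest)): balance=$714.00 total_interest=$14.00
After 3 (year_end (apply 10% annual interest)): balance=$785.40 total_interest=$85.40
After 4 (year_end (apply 10% annual interest)): balance=$863.94 total_interest=$163.94
After 5 (withdraw($50)): balance=$813.94 total_interest=$163.94
After 6 (month_end (apply 2% monthly interest)): balance=$830.21 total_interest=$180.21
After 7 (year_end (apply 10% annual interest)): balance=$913.23 total_interest=$263.23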